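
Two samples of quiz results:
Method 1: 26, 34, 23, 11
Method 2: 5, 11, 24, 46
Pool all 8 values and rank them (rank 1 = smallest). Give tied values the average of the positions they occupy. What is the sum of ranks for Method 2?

16.5

Sorted (ascending): 5, 11, 11, 23, 24, 26, 34, 46
The 2 values of 11 occupy positions 2–3 → average rank (2+3)/2 = 2.5.
Method 2 values → pooled ranks: 5→1, 11→2.5, 24→5, 46→8
Rank sum = 1 + 2.5 + 5 + 8 = 16.5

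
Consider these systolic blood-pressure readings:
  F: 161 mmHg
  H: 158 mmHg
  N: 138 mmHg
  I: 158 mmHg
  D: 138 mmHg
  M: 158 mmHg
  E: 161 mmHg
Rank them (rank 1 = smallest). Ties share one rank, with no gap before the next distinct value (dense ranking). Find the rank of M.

Sorted (ascending): 138, 138, 158, 158, 158, 161, 161
The 2 values of 138 share dense rank 1.
The 3 values of 158 share dense rank 2.
The 2 values of 161 share dense rank 3.
M has value 158 mmHg → rank 2.

2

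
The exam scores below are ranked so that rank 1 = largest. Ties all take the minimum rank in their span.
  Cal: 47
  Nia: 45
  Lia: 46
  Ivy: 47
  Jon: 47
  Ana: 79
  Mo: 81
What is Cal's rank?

3

Sorted (descending): 81, 79, 47, 47, 47, 46, 45
The 3 values of 47 occupy positions 3–5 → each gets rank 3.
Cal has value 47 → rank 3.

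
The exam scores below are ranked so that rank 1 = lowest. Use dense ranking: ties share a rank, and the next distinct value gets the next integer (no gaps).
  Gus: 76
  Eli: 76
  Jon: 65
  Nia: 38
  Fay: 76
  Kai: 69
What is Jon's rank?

Sorted (ascending): 38, 65, 69, 76, 76, 76
The 3 values of 76 share dense rank 4.
Remaining distinct values take the next consecutive integers.
Jon has value 65 → rank 2.

2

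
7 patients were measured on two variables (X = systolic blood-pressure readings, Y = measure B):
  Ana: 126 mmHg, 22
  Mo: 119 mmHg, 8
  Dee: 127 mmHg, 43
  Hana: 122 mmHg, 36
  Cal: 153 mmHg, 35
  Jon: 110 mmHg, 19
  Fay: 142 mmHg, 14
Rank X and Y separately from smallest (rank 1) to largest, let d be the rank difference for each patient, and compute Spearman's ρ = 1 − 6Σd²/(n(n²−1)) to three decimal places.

0.321

Ranks of variable 1: 4, 2, 5, 3, 7, 1, 6
Ranks of variable 2: 4, 1, 7, 6, 5, 3, 2
d = r₁ − r₂: 0, 1, -2, -3, 2, -2, 4
d²: 0, 1, 4, 9, 4, 4, 16; Σd² = 38
ρ = 1 − 6·38/(7·48) = 1 − 228/336 = 0.321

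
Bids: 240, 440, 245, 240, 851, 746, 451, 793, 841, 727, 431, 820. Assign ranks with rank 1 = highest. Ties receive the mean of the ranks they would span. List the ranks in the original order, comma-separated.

11.5, 8, 10, 11.5, 1, 5, 7, 4, 2, 6, 9, 3

Sorted (descending): 851, 841, 820, 793, 746, 727, 451, 440, 431, 245, 240, 240
The 2 values of 240 occupy positions 11–12 → average rank (11+12)/2 = 11.5.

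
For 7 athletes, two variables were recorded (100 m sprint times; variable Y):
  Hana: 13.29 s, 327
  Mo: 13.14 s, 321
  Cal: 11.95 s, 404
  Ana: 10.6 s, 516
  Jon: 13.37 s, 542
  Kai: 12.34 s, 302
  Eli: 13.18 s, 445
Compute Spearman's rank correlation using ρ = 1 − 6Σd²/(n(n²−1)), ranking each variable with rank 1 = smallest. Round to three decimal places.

Ranks of variable 1: 6, 4, 2, 1, 7, 3, 5
Ranks of variable 2: 3, 2, 4, 6, 7, 1, 5
d = r₁ − r₂: 3, 2, -2, -5, 0, 2, 0
d²: 9, 4, 4, 25, 0, 4, 0; Σd² = 46
ρ = 1 − 6·46/(7·48) = 1 − 276/336 = 0.179

0.179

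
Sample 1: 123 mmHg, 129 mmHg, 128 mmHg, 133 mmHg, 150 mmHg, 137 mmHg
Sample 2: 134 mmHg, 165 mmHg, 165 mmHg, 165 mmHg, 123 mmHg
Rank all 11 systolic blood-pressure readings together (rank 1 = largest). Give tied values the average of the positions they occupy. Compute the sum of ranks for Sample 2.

22.5

Sorted (descending): 165, 165, 165, 150, 137, 134, 133, 129, 128, 123, 123
The 3 values of 165 occupy positions 1–3 → average rank 2.
The 2 values of 123 occupy positions 10–11 → average rank (10+11)/2 = 10.5.
Sample 2 values → pooled ranks: 134→6, 165→2, 165→2, 165→2, 123→10.5
Rank sum = 6 + 2 + 2 + 2 + 10.5 = 22.5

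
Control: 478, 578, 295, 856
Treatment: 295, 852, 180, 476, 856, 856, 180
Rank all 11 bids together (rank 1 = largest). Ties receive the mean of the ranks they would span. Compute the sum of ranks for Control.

Sorted (descending): 856, 856, 856, 852, 578, 478, 476, 295, 295, 180, 180
The 3 values of 856 occupy positions 1–3 → average rank 2.
The 2 values of 295 occupy positions 8–9 → average rank (8+9)/2 = 8.5.
The 2 values of 180 occupy positions 10–11 → average rank (10+11)/2 = 10.5.
Control values → pooled ranks: 478→6, 578→5, 295→8.5, 856→2
Rank sum = 6 + 5 + 8.5 + 2 = 21.5

21.5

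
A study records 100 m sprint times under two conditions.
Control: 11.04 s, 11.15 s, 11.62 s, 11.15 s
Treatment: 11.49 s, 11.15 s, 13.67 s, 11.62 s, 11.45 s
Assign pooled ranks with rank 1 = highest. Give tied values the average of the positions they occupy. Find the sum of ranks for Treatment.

Sorted (descending): 13.67, 11.62, 11.62, 11.49, 11.45, 11.15, 11.15, 11.15, 11.04
The 2 values of 11.62 occupy positions 2–3 → average rank (2+3)/2 = 2.5.
The 3 values of 11.15 occupy positions 6–8 → average rank 7.
Treatment values → pooled ranks: 11.49→4, 11.15→7, 13.67→1, 11.62→2.5, 11.45→5
Rank sum = 4 + 7 + 1 + 2.5 + 5 = 19.5

19.5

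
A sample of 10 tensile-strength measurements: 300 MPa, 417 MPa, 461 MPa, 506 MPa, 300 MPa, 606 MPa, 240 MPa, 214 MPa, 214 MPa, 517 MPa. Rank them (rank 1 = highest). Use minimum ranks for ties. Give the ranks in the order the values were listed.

6, 5, 4, 3, 6, 1, 8, 9, 9, 2

Sorted (descending): 606, 517, 506, 461, 417, 300, 300, 240, 214, 214
The 2 values of 300 occupy positions 6–7 → each gets rank 6.
The 2 values of 214 occupy positions 9–10 → each gets rank 9.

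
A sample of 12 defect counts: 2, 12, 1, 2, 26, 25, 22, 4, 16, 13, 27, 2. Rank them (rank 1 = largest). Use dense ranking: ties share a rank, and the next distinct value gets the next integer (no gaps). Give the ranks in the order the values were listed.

Sorted (descending): 27, 26, 25, 22, 16, 13, 12, 4, 2, 2, 2, 1
The 3 values of 2 share dense rank 9.
Remaining distinct values take the next consecutive integers.

9, 7, 10, 9, 2, 3, 4, 8, 5, 6, 1, 9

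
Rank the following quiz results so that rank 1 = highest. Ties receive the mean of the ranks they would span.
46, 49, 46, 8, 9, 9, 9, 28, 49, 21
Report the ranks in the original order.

Sorted (descending): 49, 49, 46, 46, 28, 21, 9, 9, 9, 8
The 2 values of 49 occupy positions 1–2 → average rank (1+2)/2 = 1.5.
The 2 values of 46 occupy positions 3–4 → average rank (3+4)/2 = 3.5.
The 3 values of 9 occupy positions 7–9 → average rank 8.

3.5, 1.5, 3.5, 10, 8, 8, 8, 5, 1.5, 6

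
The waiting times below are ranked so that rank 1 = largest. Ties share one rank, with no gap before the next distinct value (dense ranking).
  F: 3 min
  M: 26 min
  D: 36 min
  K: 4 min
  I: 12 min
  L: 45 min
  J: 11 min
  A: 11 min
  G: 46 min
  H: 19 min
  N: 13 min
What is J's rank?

Sorted (descending): 46, 45, 36, 26, 19, 13, 12, 11, 11, 4, 3
The 2 values of 11 share dense rank 8.
Remaining distinct values take the next consecutive integers.
J has value 11 min → rank 8.

8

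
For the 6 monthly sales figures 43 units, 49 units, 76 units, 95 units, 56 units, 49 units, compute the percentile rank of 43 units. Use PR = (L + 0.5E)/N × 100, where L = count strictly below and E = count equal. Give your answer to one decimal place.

N = 6.
Strictly below 43: 0. Equal to 43: 1.
PR = (0 + 0.5·1)/6 × 100 = 8.3

8.3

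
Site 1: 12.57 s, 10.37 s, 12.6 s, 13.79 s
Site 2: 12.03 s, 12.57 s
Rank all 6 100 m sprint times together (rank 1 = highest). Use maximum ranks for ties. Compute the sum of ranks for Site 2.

Sorted (descending): 13.79, 12.6, 12.57, 12.57, 12.03, 10.37
The 2 values of 12.57 occupy positions 3–4 → each gets rank 4.
Site 2 values → pooled ranks: 12.03→5, 12.57→4
Rank sum = 5 + 4 = 9

9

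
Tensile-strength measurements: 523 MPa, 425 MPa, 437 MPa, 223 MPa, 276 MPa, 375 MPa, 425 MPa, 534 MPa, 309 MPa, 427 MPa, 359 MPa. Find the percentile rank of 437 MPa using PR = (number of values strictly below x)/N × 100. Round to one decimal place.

N = 11.
Strictly below 437: 8. Equal to 437: 1.
PR = 8/11 × 100 = 72.7

72.7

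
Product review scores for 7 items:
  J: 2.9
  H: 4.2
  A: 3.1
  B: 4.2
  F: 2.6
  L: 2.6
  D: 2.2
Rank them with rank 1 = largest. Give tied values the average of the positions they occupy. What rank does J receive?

Sorted (descending): 4.2, 4.2, 3.1, 2.9, 2.6, 2.6, 2.2
The 2 values of 4.2 occupy positions 1–2 → average rank (1+2)/2 = 1.5.
The 2 values of 2.6 occupy positions 5–6 → average rank (5+6)/2 = 5.5.
J has value 2.9 → rank 4.

4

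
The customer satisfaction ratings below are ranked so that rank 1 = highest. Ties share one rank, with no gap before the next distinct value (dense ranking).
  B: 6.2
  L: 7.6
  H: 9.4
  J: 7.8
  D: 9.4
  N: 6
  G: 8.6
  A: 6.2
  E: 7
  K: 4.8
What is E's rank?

Sorted (descending): 9.4, 9.4, 8.6, 7.8, 7.6, 7, 6.2, 6.2, 6, 4.8
The 2 values of 9.4 share dense rank 1.
The 2 values of 6.2 share dense rank 6.
Remaining distinct values take the next consecutive integers.
E has value 7 → rank 5.

5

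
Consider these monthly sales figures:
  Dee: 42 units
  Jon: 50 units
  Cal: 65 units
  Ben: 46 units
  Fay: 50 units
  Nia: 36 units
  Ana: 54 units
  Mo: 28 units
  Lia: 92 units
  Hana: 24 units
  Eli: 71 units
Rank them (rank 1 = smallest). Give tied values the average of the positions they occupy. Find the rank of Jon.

Sorted (ascending): 24, 28, 36, 42, 46, 50, 50, 54, 65, 71, 92
The 2 values of 50 occupy positions 6–7 → average rank (6+7)/2 = 6.5.
Jon has value 50 units → rank 6.5.

6.5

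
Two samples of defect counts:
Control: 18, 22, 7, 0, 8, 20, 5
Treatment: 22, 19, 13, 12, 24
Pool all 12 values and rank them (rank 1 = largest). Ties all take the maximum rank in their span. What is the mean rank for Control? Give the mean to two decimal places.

7.86

Sorted (descending): 24, 22, 22, 20, 19, 18, 13, 12, 8, 7, 5, 0
The 2 values of 22 occupy positions 2–3 → each gets rank 3.
Control values → pooled ranks: 18→6, 22→3, 7→10, 0→12, 8→9, 20→4, 5→11
Mean rank = (6 + 3 + 10 + 12 + 9 + 4 + 11) / 7 = 7.86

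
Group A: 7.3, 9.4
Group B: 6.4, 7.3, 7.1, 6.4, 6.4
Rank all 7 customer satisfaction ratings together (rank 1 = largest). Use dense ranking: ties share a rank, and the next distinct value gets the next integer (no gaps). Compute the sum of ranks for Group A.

Sorted (descending): 9.4, 7.3, 7.3, 7.1, 6.4, 6.4, 6.4
The 2 values of 7.3 share dense rank 2.
The 3 values of 6.4 share dense rank 4.
Remaining distinct values take the next consecutive integers.
Group A values → pooled ranks: 7.3→2, 9.4→1
Rank sum = 2 + 1 = 3

3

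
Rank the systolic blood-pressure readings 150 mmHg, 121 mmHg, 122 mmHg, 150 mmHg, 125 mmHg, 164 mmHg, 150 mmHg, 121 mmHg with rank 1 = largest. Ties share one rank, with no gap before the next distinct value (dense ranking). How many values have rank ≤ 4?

Sorted (descending): 164, 150, 150, 150, 125, 122, 121, 121
The 3 values of 150 share dense rank 2.
The 2 values of 121 share dense rank 5.
Remaining distinct values take the next consecutive integers.
Ranks ≤ 4: {1, 2, 2, 2, 3, 4} → 6 values.

6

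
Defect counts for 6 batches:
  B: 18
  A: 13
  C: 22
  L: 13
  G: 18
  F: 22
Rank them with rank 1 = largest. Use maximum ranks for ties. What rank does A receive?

6

Sorted (descending): 22, 22, 18, 18, 13, 13
The 2 values of 22 occupy positions 1–2 → each gets rank 2.
The 2 values of 18 occupy positions 3–4 → each gets rank 4.
The 2 values of 13 occupy positions 5–6 → each gets rank 6.
A has value 13 → rank 6.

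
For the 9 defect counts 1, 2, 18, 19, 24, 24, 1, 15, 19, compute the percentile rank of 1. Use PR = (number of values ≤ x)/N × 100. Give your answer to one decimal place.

22.2

N = 9.
Strictly below 1: 0. Equal to 1: 2.
PR = 2/9 × 100 = 22.2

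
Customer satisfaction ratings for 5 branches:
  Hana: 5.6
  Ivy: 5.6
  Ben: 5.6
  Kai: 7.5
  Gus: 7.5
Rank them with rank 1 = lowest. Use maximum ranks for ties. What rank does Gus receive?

5

Sorted (ascending): 5.6, 5.6, 5.6, 7.5, 7.5
The 3 values of 5.6 occupy positions 1–3 → each gets rank 3.
The 2 values of 7.5 occupy positions 4–5 → each gets rank 5.
Gus has value 7.5 → rank 5.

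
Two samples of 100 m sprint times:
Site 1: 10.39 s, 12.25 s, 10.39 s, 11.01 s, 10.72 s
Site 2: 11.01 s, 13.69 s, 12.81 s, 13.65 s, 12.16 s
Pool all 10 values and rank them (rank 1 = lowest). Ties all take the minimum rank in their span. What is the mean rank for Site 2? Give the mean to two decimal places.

7.40

Sorted (ascending): 10.39, 10.39, 10.72, 11.01, 11.01, 12.16, 12.25, 12.81, 13.65, 13.69
The 2 values of 10.39 occupy positions 1–2 → each gets rank 1.
The 2 values of 11.01 occupy positions 4–5 → each gets rank 4.
Site 2 values → pooled ranks: 11.01→4, 13.69→10, 12.81→8, 13.65→9, 12.16→6
Mean rank = (4 + 10 + 8 + 9 + 6) / 5 = 7.40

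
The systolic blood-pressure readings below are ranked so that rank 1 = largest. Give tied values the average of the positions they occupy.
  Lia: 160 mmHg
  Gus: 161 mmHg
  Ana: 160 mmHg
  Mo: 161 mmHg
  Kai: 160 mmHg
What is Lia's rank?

4

Sorted (descending): 161, 161, 160, 160, 160
The 2 values of 161 occupy positions 1–2 → average rank (1+2)/2 = 1.5.
The 3 values of 160 occupy positions 3–5 → average rank 4.
Lia has value 160 mmHg → rank 4.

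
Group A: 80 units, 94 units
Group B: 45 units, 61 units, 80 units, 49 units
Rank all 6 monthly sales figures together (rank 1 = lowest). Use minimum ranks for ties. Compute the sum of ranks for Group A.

10

Sorted (ascending): 45, 49, 61, 80, 80, 94
The 2 values of 80 occupy positions 4–5 → each gets rank 4.
Group A values → pooled ranks: 80→4, 94→6
Rank sum = 4 + 6 = 10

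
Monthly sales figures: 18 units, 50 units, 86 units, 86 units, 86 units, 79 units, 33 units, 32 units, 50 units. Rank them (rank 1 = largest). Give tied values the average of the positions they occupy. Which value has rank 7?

Sorted (descending): 86, 86, 86, 79, 50, 50, 33, 32, 18
The 3 values of 86 occupy positions 1–3 → average rank 2.
The 2 values of 50 occupy positions 5–6 → average rank (5+6)/2 = 5.5.
Rank 7 → value 33.

33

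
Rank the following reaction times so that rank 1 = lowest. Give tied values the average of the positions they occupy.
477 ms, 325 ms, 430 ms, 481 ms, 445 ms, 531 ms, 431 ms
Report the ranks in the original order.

Sorted (ascending): 325, 430, 431, 445, 477, 481, 531
No ties — each value takes its position as its rank.

5, 1, 2, 6, 4, 7, 3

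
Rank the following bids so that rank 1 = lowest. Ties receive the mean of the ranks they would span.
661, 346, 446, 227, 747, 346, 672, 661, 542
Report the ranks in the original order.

6.5, 2.5, 4, 1, 9, 2.5, 8, 6.5, 5

Sorted (ascending): 227, 346, 346, 446, 542, 661, 661, 672, 747
The 2 values of 346 occupy positions 2–3 → average rank (2+3)/2 = 2.5.
The 2 values of 661 occupy positions 6–7 → average rank (6+7)/2 = 6.5.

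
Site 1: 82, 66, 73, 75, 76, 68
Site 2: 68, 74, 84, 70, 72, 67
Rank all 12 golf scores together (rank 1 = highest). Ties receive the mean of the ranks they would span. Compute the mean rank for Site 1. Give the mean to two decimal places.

6.08

Sorted (descending): 84, 82, 76, 75, 74, 73, 72, 70, 68, 68, 67, 66
The 2 values of 68 occupy positions 9–10 → average rank (9+10)/2 = 9.5.
Site 1 values → pooled ranks: 82→2, 66→12, 73→6, 75→4, 76→3, 68→9.5
Mean rank = (2 + 12 + 6 + 4 + 3 + 9.5) / 6 = 6.08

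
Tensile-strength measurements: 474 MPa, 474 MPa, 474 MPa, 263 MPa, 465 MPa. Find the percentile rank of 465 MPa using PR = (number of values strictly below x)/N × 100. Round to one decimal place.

20.0

N = 5.
Strictly below 465: 1. Equal to 465: 1.
PR = 1/5 × 100 = 20.0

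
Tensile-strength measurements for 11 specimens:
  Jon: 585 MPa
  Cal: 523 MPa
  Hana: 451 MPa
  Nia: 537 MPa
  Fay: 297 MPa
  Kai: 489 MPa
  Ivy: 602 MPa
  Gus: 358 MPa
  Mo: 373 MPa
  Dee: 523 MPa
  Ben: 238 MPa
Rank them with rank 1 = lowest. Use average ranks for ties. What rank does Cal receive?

7.5

Sorted (ascending): 238, 297, 358, 373, 451, 489, 523, 523, 537, 585, 602
The 2 values of 523 occupy positions 7–8 → average rank (7+8)/2 = 7.5.
Cal has value 523 MPa → rank 7.5.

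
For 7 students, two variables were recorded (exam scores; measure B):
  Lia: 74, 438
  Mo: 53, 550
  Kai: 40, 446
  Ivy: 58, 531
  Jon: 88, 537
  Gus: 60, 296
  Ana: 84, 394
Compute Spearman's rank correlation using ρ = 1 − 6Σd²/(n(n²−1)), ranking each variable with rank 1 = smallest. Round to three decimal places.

Ranks of variable 1: 5, 2, 1, 3, 7, 4, 6
Ranks of variable 2: 3, 7, 4, 5, 6, 1, 2
d = r₁ − r₂: 2, -5, -3, -2, 1, 3, 4
d²: 4, 25, 9, 4, 1, 9, 16; Σd² = 68
ρ = 1 − 6·68/(7·48) = 1 − 408/336 = -0.214

-0.214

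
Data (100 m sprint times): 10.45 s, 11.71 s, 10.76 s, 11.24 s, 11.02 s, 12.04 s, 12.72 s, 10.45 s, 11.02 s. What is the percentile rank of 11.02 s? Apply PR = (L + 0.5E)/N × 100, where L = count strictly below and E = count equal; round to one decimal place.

N = 9.
Strictly below 11.02: 3. Equal to 11.02: 2.
PR = (3 + 0.5·2)/9 × 100 = 44.4

44.4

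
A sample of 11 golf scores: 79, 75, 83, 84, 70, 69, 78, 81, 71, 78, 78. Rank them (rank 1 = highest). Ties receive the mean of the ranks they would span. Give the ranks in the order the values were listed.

4, 8, 2, 1, 10, 11, 6, 3, 9, 6, 6

Sorted (descending): 84, 83, 81, 79, 78, 78, 78, 75, 71, 70, 69
The 3 values of 78 occupy positions 5–7 → average rank 6.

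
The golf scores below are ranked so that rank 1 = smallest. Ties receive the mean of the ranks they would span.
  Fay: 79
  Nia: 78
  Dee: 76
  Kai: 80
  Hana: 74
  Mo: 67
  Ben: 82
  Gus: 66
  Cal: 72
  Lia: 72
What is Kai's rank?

Sorted (ascending): 66, 67, 72, 72, 74, 76, 78, 79, 80, 82
The 2 values of 72 occupy positions 3–4 → average rank (3+4)/2 = 3.5.
Kai has value 80 → rank 9.

9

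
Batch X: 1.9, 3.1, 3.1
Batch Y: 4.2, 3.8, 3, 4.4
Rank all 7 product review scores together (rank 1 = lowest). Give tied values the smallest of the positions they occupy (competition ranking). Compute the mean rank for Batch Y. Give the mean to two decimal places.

Sorted (ascending): 1.9, 3, 3.1, 3.1, 3.8, 4.2, 4.4
The 2 values of 3.1 occupy positions 3–4 → each gets rank 3.
Batch Y values → pooled ranks: 4.2→6, 3.8→5, 3→2, 4.4→7
Mean rank = (6 + 5 + 2 + 7) / 4 = 5.00

5.00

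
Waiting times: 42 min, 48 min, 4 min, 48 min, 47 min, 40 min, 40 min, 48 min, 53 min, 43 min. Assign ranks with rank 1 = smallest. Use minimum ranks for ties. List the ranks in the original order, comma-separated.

4, 7, 1, 7, 6, 2, 2, 7, 10, 5

Sorted (ascending): 4, 40, 40, 42, 43, 47, 48, 48, 48, 53
The 2 values of 40 occupy positions 2–3 → each gets rank 2.
The 3 values of 48 occupy positions 7–9 → each gets rank 7.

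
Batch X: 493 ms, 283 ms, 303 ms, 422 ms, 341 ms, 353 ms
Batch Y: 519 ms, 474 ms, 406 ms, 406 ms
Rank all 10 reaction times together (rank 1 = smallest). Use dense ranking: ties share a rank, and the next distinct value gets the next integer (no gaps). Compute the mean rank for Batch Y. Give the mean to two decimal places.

Sorted (ascending): 283, 303, 341, 353, 406, 406, 422, 474, 493, 519
The 2 values of 406 share dense rank 5.
Remaining distinct values take the next consecutive integers.
Batch Y values → pooled ranks: 519→9, 474→7, 406→5, 406→5
Mean rank = (9 + 7 + 5 + 5) / 4 = 6.50

6.50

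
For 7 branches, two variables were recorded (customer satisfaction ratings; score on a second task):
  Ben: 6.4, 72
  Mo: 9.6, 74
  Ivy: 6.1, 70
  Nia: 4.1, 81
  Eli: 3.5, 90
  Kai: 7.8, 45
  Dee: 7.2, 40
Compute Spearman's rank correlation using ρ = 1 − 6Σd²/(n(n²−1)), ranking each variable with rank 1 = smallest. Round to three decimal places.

-0.571

Ranks of variable 1: 4, 7, 3, 2, 1, 6, 5
Ranks of variable 2: 4, 5, 3, 6, 7, 2, 1
d = r₁ − r₂: 0, 2, 0, -4, -6, 4, 4
d²: 0, 4, 0, 16, 36, 16, 16; Σd² = 88
ρ = 1 − 6·88/(7·48) = 1 − 528/336 = -0.571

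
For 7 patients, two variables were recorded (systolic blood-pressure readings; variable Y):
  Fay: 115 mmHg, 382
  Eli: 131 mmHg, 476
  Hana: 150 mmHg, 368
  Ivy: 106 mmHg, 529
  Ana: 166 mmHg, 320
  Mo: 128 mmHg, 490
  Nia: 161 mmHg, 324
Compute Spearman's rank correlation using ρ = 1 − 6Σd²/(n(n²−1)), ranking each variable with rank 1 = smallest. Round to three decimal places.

Ranks of variable 1: 2, 4, 5, 1, 7, 3, 6
Ranks of variable 2: 4, 5, 3, 7, 1, 6, 2
d = r₁ − r₂: -2, -1, 2, -6, 6, -3, 4
d²: 4, 1, 4, 36, 36, 9, 16; Σd² = 106
ρ = 1 − 6·106/(7·48) = 1 − 636/336 = -0.893

-0.893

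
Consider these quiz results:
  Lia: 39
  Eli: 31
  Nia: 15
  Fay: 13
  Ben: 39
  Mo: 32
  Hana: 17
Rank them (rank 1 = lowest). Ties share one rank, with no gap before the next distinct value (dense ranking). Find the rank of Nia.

2

Sorted (ascending): 13, 15, 17, 31, 32, 39, 39
The 2 values of 39 share dense rank 6.
Remaining distinct values take the next consecutive integers.
Nia has value 15 → rank 2.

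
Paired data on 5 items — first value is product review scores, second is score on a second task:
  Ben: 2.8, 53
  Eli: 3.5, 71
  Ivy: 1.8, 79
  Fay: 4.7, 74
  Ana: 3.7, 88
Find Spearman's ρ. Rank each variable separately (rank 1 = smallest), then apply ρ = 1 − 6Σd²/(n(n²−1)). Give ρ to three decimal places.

0.200

Ranks of variable 1: 2, 3, 1, 5, 4
Ranks of variable 2: 1, 2, 4, 3, 5
d = r₁ − r₂: 1, 1, -3, 2, -1
d²: 1, 1, 9, 4, 1; Σd² = 16
ρ = 1 − 6·16/(5·24) = 1 − 96/120 = 0.200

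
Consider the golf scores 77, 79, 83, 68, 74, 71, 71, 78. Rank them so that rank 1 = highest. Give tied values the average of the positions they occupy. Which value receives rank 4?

77

Sorted (descending): 83, 79, 78, 77, 74, 71, 71, 68
The 2 values of 71 occupy positions 6–7 → average rank (6+7)/2 = 6.5.
Rank 4 → value 77.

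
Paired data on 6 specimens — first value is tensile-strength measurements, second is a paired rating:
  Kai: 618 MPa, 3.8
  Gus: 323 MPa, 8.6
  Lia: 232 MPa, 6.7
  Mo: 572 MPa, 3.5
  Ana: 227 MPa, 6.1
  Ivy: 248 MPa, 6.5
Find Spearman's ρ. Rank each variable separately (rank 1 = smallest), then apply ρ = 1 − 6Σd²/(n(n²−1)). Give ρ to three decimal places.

-0.429

Ranks of variable 1: 6, 4, 2, 5, 1, 3
Ranks of variable 2: 2, 6, 5, 1, 3, 4
d = r₁ − r₂: 4, -2, -3, 4, -2, -1
d²: 16, 4, 9, 16, 4, 1; Σd² = 50
ρ = 1 − 6·50/(6·35) = 1 − 300/210 = -0.429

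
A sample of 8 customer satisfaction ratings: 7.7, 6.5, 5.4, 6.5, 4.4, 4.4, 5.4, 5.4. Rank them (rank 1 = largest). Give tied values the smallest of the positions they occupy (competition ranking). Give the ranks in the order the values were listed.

Sorted (descending): 7.7, 6.5, 6.5, 5.4, 5.4, 5.4, 4.4, 4.4
The 2 values of 6.5 occupy positions 2–3 → each gets rank 2.
The 3 values of 5.4 occupy positions 4–6 → each gets rank 4.
The 2 values of 4.4 occupy positions 7–8 → each gets rank 7.

1, 2, 4, 2, 7, 7, 4, 4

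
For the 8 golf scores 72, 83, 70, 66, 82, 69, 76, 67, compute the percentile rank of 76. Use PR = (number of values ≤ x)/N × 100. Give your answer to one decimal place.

75.0

N = 8.
Strictly below 76: 5. Equal to 76: 1.
PR = 6/8 × 100 = 75.0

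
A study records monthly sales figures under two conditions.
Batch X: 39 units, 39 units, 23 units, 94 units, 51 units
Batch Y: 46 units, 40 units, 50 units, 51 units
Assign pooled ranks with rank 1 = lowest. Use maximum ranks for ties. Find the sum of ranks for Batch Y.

Sorted (ascending): 23, 39, 39, 40, 46, 50, 51, 51, 94
The 2 values of 39 occupy positions 2–3 → each gets rank 3.
The 2 values of 51 occupy positions 7–8 → each gets rank 8.
Batch Y values → pooled ranks: 46→5, 40→4, 50→6, 51→8
Rank sum = 5 + 4 + 6 + 8 = 23

23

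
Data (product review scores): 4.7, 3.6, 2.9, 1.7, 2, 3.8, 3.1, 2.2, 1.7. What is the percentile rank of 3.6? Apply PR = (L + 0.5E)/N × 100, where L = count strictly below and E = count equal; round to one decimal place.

72.2

N = 9.
Strictly below 3.6: 6. Equal to 3.6: 1.
PR = (6 + 0.5·1)/9 × 100 = 72.2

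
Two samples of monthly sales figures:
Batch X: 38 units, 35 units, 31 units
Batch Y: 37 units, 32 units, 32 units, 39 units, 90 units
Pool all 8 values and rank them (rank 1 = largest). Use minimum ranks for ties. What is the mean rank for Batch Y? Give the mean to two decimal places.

3.80

Sorted (descending): 90, 39, 38, 37, 35, 32, 32, 31
The 2 values of 32 occupy positions 6–7 → each gets rank 6.
Batch Y values → pooled ranks: 37→4, 32→6, 32→6, 39→2, 90→1
Mean rank = (4 + 6 + 6 + 2 + 1) / 5 = 3.80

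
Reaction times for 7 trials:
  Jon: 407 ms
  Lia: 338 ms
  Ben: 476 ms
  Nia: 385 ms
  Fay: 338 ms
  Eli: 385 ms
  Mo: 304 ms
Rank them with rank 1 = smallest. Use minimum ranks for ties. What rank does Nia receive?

Sorted (ascending): 304, 338, 338, 385, 385, 407, 476
The 2 values of 338 occupy positions 2–3 → each gets rank 2.
The 2 values of 385 occupy positions 4–5 → each gets rank 4.
Nia has value 385 ms → rank 4.

4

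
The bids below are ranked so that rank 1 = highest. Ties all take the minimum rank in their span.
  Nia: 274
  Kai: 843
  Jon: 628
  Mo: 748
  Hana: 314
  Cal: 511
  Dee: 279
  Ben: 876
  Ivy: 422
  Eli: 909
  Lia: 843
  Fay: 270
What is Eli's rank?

Sorted (descending): 909, 876, 843, 843, 748, 628, 511, 422, 314, 279, 274, 270
The 2 values of 843 occupy positions 3–4 → each gets rank 3.
Eli has value 909 → rank 1.

1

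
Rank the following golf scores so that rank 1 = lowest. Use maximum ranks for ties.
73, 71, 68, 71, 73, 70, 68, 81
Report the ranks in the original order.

Sorted (ascending): 68, 68, 70, 71, 71, 73, 73, 81
The 2 values of 68 occupy positions 1–2 → each gets rank 2.
The 2 values of 71 occupy positions 4–5 → each gets rank 5.
The 2 values of 73 occupy positions 6–7 → each gets rank 7.

7, 5, 2, 5, 7, 3, 2, 8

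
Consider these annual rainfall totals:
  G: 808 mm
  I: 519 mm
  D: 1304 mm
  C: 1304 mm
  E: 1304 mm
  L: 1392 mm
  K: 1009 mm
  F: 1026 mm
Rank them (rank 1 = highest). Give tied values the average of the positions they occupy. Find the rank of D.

Sorted (descending): 1392, 1304, 1304, 1304, 1026, 1009, 808, 519
The 3 values of 1304 occupy positions 2–4 → average rank 3.
D has value 1304 mm → rank 3.

3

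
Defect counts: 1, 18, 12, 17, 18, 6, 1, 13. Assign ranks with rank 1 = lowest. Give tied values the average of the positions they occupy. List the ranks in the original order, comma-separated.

1.5, 7.5, 4, 6, 7.5, 3, 1.5, 5

Sorted (ascending): 1, 1, 6, 12, 13, 17, 18, 18
The 2 values of 1 occupy positions 1–2 → average rank (1+2)/2 = 1.5.
The 2 values of 18 occupy positions 7–8 → average rank (7+8)/2 = 7.5.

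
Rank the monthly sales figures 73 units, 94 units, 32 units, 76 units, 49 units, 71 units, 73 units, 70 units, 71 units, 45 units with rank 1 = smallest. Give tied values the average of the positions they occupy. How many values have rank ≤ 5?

4

Sorted (ascending): 32, 45, 49, 70, 71, 71, 73, 73, 76, 94
The 2 values of 71 occupy positions 5–6 → average rank (5+6)/2 = 5.5.
The 2 values of 73 occupy positions 7–8 → average rank (7+8)/2 = 7.5.
Ranks ≤ 5: {1, 2, 3, 4} → 4 values.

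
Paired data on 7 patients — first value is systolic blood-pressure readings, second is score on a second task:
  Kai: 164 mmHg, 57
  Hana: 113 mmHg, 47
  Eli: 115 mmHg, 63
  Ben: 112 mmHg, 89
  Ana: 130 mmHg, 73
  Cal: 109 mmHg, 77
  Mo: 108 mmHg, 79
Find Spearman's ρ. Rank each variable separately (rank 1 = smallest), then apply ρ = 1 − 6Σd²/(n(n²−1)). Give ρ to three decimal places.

-0.643

Ranks of variable 1: 7, 4, 5, 3, 6, 2, 1
Ranks of variable 2: 2, 1, 3, 7, 4, 5, 6
d = r₁ − r₂: 5, 3, 2, -4, 2, -3, -5
d²: 25, 9, 4, 16, 4, 9, 25; Σd² = 92
ρ = 1 − 6·92/(7·48) = 1 − 552/336 = -0.643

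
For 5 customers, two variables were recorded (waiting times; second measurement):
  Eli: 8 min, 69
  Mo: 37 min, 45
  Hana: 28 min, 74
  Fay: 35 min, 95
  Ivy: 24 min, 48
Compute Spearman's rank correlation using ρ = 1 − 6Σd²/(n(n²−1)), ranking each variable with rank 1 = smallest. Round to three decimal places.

-0.100

Ranks of variable 1: 1, 5, 3, 4, 2
Ranks of variable 2: 3, 1, 4, 5, 2
d = r₁ − r₂: -2, 4, -1, -1, 0
d²: 4, 16, 1, 1, 0; Σd² = 22
ρ = 1 − 6·22/(5·24) = 1 − 132/120 = -0.100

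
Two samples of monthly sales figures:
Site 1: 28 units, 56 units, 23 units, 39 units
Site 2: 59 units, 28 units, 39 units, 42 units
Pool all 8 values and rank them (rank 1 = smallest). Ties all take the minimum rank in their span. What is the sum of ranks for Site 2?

20

Sorted (ascending): 23, 28, 28, 39, 39, 42, 56, 59
The 2 values of 28 occupy positions 2–3 → each gets rank 2.
The 2 values of 39 occupy positions 4–5 → each gets rank 4.
Site 2 values → pooled ranks: 59→8, 28→2, 39→4, 42→6
Rank sum = 8 + 2 + 4 + 6 = 20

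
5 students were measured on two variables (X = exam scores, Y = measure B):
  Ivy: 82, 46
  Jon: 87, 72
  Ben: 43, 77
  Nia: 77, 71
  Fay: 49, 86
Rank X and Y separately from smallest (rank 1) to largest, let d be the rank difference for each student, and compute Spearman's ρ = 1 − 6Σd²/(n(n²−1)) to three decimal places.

Ranks of variable 1: 4, 5, 1, 3, 2
Ranks of variable 2: 1, 3, 4, 2, 5
d = r₁ − r₂: 3, 2, -3, 1, -3
d²: 9, 4, 9, 1, 9; Σd² = 32
ρ = 1 − 6·32/(5·24) = 1 − 192/120 = -0.600

-0.600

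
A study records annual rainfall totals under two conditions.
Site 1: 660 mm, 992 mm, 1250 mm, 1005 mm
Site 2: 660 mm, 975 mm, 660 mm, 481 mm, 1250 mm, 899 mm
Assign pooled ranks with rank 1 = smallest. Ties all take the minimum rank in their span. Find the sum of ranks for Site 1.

26

Sorted (ascending): 481, 660, 660, 660, 899, 975, 992, 1005, 1250, 1250
The 3 values of 660 occupy positions 2–4 → each gets rank 2.
The 2 values of 1250 occupy positions 9–10 → each gets rank 9.
Site 1 values → pooled ranks: 660→2, 992→7, 1250→9, 1005→8
Rank sum = 2 + 7 + 9 + 8 = 26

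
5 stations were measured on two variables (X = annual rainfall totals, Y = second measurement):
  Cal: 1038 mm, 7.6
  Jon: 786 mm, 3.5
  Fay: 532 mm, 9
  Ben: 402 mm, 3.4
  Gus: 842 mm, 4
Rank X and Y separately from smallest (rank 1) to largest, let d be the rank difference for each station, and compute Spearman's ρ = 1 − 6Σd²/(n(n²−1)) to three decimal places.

Ranks of variable 1: 5, 3, 2, 1, 4
Ranks of variable 2: 4, 2, 5, 1, 3
d = r₁ − r₂: 1, 1, -3, 0, 1
d²: 1, 1, 9, 0, 1; Σd² = 12
ρ = 1 − 6·12/(5·24) = 1 − 72/120 = 0.400

0.400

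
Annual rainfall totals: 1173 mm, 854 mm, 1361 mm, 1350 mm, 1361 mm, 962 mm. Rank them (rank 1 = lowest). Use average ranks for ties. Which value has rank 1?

854

Sorted (ascending): 854, 962, 1173, 1350, 1361, 1361
The 2 values of 1361 occupy positions 5–6 → average rank (5+6)/2 = 5.5.
Rank 1 → value 854.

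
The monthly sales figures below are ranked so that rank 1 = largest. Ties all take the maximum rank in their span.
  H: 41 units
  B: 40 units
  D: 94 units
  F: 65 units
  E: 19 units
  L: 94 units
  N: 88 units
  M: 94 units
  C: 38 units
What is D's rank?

Sorted (descending): 94, 94, 94, 88, 65, 41, 40, 38, 19
The 3 values of 94 occupy positions 1–3 → each gets rank 3.
D has value 94 units → rank 3.

3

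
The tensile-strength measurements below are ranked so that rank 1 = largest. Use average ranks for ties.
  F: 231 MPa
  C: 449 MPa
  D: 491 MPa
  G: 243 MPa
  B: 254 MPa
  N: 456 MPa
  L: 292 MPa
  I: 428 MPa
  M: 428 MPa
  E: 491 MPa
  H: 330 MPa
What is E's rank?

1.5

Sorted (descending): 491, 491, 456, 449, 428, 428, 330, 292, 254, 243, 231
The 2 values of 491 occupy positions 1–2 → average rank (1+2)/2 = 1.5.
The 2 values of 428 occupy positions 5–6 → average rank (5+6)/2 = 5.5.
E has value 491 MPa → rank 1.5.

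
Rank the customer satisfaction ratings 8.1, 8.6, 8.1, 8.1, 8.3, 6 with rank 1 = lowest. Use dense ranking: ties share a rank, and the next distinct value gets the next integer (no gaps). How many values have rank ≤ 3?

Sorted (ascending): 6, 8.1, 8.1, 8.1, 8.3, 8.6
The 3 values of 8.1 share dense rank 2.
Remaining distinct values take the next consecutive integers.
Ranks ≤ 3: {1, 2, 2, 2, 3} → 5 values.

5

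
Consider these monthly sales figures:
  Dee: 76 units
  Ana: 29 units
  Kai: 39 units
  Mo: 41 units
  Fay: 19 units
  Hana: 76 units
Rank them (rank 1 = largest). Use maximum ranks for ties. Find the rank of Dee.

Sorted (descending): 76, 76, 41, 39, 29, 19
The 2 values of 76 occupy positions 1–2 → each gets rank 2.
Dee has value 76 units → rank 2.

2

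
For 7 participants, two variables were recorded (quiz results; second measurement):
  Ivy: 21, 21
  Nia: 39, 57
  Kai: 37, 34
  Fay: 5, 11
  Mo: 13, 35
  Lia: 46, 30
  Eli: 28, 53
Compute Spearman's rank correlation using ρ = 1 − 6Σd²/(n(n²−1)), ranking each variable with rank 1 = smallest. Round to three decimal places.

Ranks of variable 1: 3, 6, 5, 1, 2, 7, 4
Ranks of variable 2: 2, 7, 4, 1, 5, 3, 6
d = r₁ − r₂: 1, -1, 1, 0, -3, 4, -2
d²: 1, 1, 1, 0, 9, 16, 4; Σd² = 32
ρ = 1 − 6·32/(7·48) = 1 − 192/336 = 0.429

0.429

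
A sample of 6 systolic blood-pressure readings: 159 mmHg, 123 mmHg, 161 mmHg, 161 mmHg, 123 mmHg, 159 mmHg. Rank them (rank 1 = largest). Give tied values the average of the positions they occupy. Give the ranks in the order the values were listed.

3.5, 5.5, 1.5, 1.5, 5.5, 3.5

Sorted (descending): 161, 161, 159, 159, 123, 123
The 2 values of 161 occupy positions 1–2 → average rank (1+2)/2 = 1.5.
The 2 values of 159 occupy positions 3–4 → average rank (3+4)/2 = 3.5.
The 2 values of 123 occupy positions 5–6 → average rank (5+6)/2 = 5.5.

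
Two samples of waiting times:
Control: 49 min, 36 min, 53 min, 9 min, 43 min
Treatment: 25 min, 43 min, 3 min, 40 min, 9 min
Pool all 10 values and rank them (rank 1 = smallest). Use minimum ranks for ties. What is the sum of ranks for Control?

Sorted (ascending): 3, 9, 9, 25, 36, 40, 43, 43, 49, 53
The 2 values of 9 occupy positions 2–3 → each gets rank 2.
The 2 values of 43 occupy positions 7–8 → each gets rank 7.
Control values → pooled ranks: 49→9, 36→5, 53→10, 9→2, 43→7
Rank sum = 9 + 5 + 10 + 2 + 7 = 33

33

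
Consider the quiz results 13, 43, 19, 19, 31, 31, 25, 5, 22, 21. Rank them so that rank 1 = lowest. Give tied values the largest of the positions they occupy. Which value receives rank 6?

22

Sorted (ascending): 5, 13, 19, 19, 21, 22, 25, 31, 31, 43
The 2 values of 19 occupy positions 3–4 → each gets rank 4.
The 2 values of 31 occupy positions 8–9 → each gets rank 9.
Rank 6 → value 22.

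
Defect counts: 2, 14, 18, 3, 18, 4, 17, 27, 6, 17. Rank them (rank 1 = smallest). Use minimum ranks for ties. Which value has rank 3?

4

Sorted (ascending): 2, 3, 4, 6, 14, 17, 17, 18, 18, 27
The 2 values of 17 occupy positions 6–7 → each gets rank 6.
The 2 values of 18 occupy positions 8–9 → each gets rank 8.
Rank 3 → value 4.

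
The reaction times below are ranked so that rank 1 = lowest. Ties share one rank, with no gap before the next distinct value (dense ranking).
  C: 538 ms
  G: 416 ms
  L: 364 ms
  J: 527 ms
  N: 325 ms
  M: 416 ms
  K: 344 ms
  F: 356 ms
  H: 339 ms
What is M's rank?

6

Sorted (ascending): 325, 339, 344, 356, 364, 416, 416, 527, 538
The 2 values of 416 share dense rank 6.
Remaining distinct values take the next consecutive integers.
M has value 416 ms → rank 6.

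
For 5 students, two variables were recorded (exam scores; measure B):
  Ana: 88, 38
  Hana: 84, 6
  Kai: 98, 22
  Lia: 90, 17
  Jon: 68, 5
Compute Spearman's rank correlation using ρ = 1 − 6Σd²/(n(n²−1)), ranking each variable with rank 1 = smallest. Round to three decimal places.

0.700

Ranks of variable 1: 3, 2, 5, 4, 1
Ranks of variable 2: 5, 2, 4, 3, 1
d = r₁ − r₂: -2, 0, 1, 1, 0
d²: 4, 0, 1, 1, 0; Σd² = 6
ρ = 1 − 6·6/(5·24) = 1 − 36/120 = 0.700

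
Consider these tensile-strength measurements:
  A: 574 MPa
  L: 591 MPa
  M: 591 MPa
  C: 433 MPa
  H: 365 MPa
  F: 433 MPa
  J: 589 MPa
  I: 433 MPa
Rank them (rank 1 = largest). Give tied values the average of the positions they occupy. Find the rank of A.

4

Sorted (descending): 591, 591, 589, 574, 433, 433, 433, 365
The 2 values of 591 occupy positions 1–2 → average rank (1+2)/2 = 1.5.
The 3 values of 433 occupy positions 5–7 → average rank 6.
A has value 574 MPa → rank 4.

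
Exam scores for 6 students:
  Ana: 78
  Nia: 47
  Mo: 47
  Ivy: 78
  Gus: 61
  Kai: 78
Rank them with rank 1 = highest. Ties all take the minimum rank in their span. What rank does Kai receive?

Sorted (descending): 78, 78, 78, 61, 47, 47
The 3 values of 78 occupy positions 1–3 → each gets rank 1.
The 2 values of 47 occupy positions 5–6 → each gets rank 5.
Kai has value 78 → rank 1.

1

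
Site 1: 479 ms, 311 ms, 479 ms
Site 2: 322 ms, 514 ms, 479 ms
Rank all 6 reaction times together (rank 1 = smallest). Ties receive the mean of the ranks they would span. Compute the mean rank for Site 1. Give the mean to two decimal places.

3.00

Sorted (ascending): 311, 322, 479, 479, 479, 514
The 3 values of 479 occupy positions 3–5 → average rank 4.
Site 1 values → pooled ranks: 479→4, 311→1, 479→4
Mean rank = (4 + 1 + 4) / 3 = 3.00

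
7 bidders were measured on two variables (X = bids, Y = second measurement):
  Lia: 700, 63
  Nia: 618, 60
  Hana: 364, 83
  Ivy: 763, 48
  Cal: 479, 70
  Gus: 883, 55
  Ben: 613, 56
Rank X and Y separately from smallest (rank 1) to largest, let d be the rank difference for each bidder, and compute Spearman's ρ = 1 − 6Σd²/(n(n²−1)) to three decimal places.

-0.821

Ranks of variable 1: 5, 4, 1, 6, 2, 7, 3
Ranks of variable 2: 5, 4, 7, 1, 6, 2, 3
d = r₁ − r₂: 0, 0, -6, 5, -4, 5, 0
d²: 0, 0, 36, 25, 16, 25, 0; Σd² = 102
ρ = 1 − 6·102/(7·48) = 1 − 612/336 = -0.821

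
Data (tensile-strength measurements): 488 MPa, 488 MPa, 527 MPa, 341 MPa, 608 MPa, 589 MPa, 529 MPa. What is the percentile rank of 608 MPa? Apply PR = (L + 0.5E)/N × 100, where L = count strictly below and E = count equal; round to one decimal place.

92.9

N = 7.
Strictly below 608: 6. Equal to 608: 1.
PR = (6 + 0.5·1)/7 × 100 = 92.9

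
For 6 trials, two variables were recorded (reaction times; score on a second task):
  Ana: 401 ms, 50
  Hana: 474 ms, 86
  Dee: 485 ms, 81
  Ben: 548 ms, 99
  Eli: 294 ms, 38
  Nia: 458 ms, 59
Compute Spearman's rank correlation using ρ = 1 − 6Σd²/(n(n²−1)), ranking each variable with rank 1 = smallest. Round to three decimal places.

Ranks of variable 1: 2, 4, 5, 6, 1, 3
Ranks of variable 2: 2, 5, 4, 6, 1, 3
d = r₁ − r₂: 0, -1, 1, 0, 0, 0
d²: 0, 1, 1, 0, 0, 0; Σd² = 2
ρ = 1 − 6·2/(6·35) = 1 − 12/210 = 0.943

0.943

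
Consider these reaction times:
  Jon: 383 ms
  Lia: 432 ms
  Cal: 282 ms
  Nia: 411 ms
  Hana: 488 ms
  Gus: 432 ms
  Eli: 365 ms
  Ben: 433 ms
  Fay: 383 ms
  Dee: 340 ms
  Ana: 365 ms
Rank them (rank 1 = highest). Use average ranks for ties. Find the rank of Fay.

6.5

Sorted (descending): 488, 433, 432, 432, 411, 383, 383, 365, 365, 340, 282
The 2 values of 432 occupy positions 3–4 → average rank (3+4)/2 = 3.5.
The 2 values of 383 occupy positions 6–7 → average rank (6+7)/2 = 6.5.
The 2 values of 365 occupy positions 8–9 → average rank (8+9)/2 = 8.5.
Fay has value 383 ms → rank 6.5.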